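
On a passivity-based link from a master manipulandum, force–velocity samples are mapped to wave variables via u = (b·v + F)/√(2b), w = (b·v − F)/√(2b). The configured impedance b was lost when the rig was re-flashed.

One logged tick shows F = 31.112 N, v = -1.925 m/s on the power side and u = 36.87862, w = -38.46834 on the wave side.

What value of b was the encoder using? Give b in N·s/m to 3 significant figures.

b = 0.341 N·s/m

u + w = -1.5897;  u + w = √(2b)·v, so √(2b) = -1.5897/(-1.925) = 0.8258.
b = (√(2b))²/2 = 0.6820/2 = 0.3410.
(Check via u − w = 2F/√(2b): u − w = 75.3470, 2F/√(2b) = 75.3474.)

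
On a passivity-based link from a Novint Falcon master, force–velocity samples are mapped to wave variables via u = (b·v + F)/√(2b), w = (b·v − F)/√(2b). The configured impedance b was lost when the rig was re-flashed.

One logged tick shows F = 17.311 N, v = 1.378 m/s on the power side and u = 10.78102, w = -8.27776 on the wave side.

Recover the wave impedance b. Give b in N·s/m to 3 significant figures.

u + w = 2.50326;  u + w = √(2b)·v, so √(2b) = 2.50326/1.378 = 1.81659.
b = (√(2b))²/2 = 3.30000/2 = 1.65000.
(Check via u − w = 2F/√(2b): u − w = 19.05878, 2F/√(2b) = 19.05879.)

b = 1.65 N·s/m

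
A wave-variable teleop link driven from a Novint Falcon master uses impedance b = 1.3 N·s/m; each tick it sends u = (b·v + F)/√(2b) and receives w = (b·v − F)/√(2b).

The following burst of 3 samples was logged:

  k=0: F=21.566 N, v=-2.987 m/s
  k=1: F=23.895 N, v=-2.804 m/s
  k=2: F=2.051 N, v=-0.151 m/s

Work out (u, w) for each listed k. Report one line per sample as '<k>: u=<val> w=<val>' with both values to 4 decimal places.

0: u=10.9665 w=-15.7829
1: u=12.5584 w=-17.0797
2: u=1.1502 w=-1.3937

k=0: b·v=1.3×(-2.987)=-3.8831; √(2b)=1.6125; u=(-3.8831+21.566)/1.6125=10.9665, w=(-3.8831−21.566)/1.6125=-15.7829
k=1: b·v=1.3×(-2.804)=-3.6452; √(2b)=1.6125; u=(-3.6452+23.895)/1.6125=12.5584, w=(-3.6452−23.895)/1.6125=-17.0797
k=2: b·v=1.3×(-0.151)=-0.1963; √(2b)=1.6125; u=(-0.1963+2.051)/1.6125=1.1502, w=(-0.1963−2.051)/1.6125=-1.3937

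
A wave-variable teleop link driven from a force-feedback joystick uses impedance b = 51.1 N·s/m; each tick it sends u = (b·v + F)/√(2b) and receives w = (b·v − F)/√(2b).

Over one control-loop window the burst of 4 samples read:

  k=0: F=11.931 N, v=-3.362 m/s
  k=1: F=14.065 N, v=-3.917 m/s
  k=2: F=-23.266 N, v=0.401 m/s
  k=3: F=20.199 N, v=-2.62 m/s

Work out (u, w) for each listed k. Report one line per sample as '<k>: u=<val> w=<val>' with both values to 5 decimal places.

k=0: b·v=51.1×(-3.362)=-171.79820; √(2b)=10.10940; u=(-171.79820+11.931)/10.10940=-15.81372, w=(-171.79820−11.931)/10.10940=-18.17409
k=1: b·v=51.1×(-3.917)=-200.15870; √(2b)=10.10940; u=(-200.15870+14.065)/10.10940=-18.40798, w=(-200.15870−14.065)/10.10940=-21.19054
k=2: b·v=51.1×0.401=20.49110; √(2b)=10.10940; u=(20.49110+(-23.266))/10.10940=-0.27449, w=(20.49110−(-23.266))/10.10940=4.32836
k=3: b·v=51.1×(-2.62)=-133.88200; √(2b)=10.10940; u=(-133.88200+20.199)/10.10940=-11.24527, w=(-133.88200−20.199)/10.10940=-15.24136

0: u=-15.81372 w=-18.17409
1: u=-18.40798 w=-21.19054
2: u=-0.27449 w=4.32836
3: u=-11.24527 w=-15.24136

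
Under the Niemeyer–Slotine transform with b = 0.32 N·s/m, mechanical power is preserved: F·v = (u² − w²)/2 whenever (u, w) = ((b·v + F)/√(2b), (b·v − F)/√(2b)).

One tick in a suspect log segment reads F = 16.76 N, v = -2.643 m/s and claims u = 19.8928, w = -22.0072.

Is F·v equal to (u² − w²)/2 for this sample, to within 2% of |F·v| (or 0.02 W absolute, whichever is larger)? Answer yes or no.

yes

F·v = 16.76×(-2.643) = -44.2967 W.
(u² − w²)/2 = (395.7235 − 484.3169)/2 = -44.2967 W.
|Δ| = 0.0000;  2% of max(1, |F·v|) = 0.8859.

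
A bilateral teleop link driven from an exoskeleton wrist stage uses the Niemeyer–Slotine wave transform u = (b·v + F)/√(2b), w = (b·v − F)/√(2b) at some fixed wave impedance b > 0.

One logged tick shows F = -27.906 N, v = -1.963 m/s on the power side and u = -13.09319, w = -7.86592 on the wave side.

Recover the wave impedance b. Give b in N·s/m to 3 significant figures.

u + w = -20.95911;  u + w = √(2b)·v, so √(2b) = -20.95911/(-1.963) = 10.67708.
b = (√(2b))²/2 = 114.00006/2 = 57.00003.
(Check via u − w = 2F/√(2b): u − w = -5.22727, 2F/√(2b) = -5.22727.)

b = 57 N·s/m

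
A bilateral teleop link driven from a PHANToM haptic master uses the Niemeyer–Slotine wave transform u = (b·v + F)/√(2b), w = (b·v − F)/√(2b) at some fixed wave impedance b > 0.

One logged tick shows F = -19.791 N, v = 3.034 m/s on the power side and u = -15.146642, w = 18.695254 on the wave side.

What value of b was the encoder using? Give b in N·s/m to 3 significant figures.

b = 0.684 N·s/m

u + w = 3.548612;  u + w = √(2b)·v, so √(2b) = 3.548612/3.034 = 1.169615.
b = (√(2b))²/2 = 1.367999/2 = 0.684000.
(Check via u − w = 2F/√(2b): u − w = -33.841896, 2F/√(2b) = -33.841904.)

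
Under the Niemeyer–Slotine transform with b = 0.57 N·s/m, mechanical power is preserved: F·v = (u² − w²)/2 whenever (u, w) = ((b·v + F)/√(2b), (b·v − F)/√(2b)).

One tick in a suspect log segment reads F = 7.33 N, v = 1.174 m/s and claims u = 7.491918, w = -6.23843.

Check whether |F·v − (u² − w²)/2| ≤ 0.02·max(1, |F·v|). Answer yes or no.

F·v = 7.33×1.174 = 8.605420 W.
(u² − w²)/2 = (56.128835 − 38.918009)/2 = 8.605413 W.
|Δ| = 0.000007;  2% of max(1, |F·v|) = 0.172108.

yes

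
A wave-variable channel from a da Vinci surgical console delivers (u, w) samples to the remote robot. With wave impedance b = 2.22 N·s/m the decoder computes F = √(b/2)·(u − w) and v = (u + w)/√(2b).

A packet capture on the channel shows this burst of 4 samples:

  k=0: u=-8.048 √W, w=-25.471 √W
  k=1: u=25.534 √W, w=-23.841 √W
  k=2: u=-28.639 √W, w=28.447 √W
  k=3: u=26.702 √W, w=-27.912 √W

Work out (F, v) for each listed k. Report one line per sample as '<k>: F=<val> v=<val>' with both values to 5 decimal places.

0: F=18.35627 v=-15.90741
1: F=52.01979 v=0.80346
2: F=-60.14383 v=-0.09112
3: F=57.53942 v=-0.57424

k=0: u−w=17.42300, u+w=-33.51900; √(b/2)=1.05357, √(2b)=2.10713; F=1.05357×17.423=18.35627, v=-33.51900/2.10713=-15.90741
k=1: u−w=49.37500, u+w=1.69300; √(b/2)=1.05357, √(2b)=2.10713; F=1.05357×49.375=52.01979, v=1.69300/2.10713=0.80346
k=2: u−w=-57.08600, u+w=-0.19200; √(b/2)=1.05357, √(2b)=2.10713; F=1.05357×(-57.086)=-60.14383, v=-0.19200/2.10713=-0.09112
k=3: u−w=54.61400, u+w=-1.21000; √(b/2)=1.05357, √(2b)=2.10713; F=1.05357×54.614=57.53942, v=-1.21000/2.10713=-0.57424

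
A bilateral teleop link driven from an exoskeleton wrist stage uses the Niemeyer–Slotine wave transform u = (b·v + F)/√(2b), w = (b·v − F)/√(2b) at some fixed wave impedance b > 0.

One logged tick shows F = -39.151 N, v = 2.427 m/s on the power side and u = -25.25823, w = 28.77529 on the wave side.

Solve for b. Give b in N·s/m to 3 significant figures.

u + w = 3.5171;  u + w = √(2b)·v, so √(2b) = 3.5171/2.427 = 1.4491.
b = (√(2b))²/2 = 2.1000/2 = 1.0500.
(Check via u − w = 2F/√(2b): u − w = -54.0335, 2F/√(2b) = -54.0335.)

b = 1.05 N·s/m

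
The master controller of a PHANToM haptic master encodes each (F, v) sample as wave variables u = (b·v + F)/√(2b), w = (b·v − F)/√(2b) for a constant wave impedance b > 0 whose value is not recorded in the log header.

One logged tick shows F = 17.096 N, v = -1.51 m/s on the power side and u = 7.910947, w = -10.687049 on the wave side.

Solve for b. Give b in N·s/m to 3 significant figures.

b = 1.69 N·s/m

u + w = -2.776102;  u + w = √(2b)·v, so √(2b) = -2.776102/(-1.51) = 1.838478.
b = (√(2b))²/2 = 3.380002/2 = 1.690001.
(Check via u − w = 2F/√(2b): u − w = 18.597996, 2F/√(2b) = 18.597991.)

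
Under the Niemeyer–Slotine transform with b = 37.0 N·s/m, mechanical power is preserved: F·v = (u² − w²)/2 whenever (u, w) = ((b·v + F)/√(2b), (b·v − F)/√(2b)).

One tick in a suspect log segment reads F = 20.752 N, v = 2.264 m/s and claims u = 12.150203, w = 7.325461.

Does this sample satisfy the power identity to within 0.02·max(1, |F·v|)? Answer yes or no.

F·v = 20.752×2.264 = 46.982528 W.
(u² − w²)/2 = (147.627433 − 53.662379)/2 = 46.982527 W.
|Δ| = 0.000001;  2% of max(1, |F·v|) = 0.939651.

yes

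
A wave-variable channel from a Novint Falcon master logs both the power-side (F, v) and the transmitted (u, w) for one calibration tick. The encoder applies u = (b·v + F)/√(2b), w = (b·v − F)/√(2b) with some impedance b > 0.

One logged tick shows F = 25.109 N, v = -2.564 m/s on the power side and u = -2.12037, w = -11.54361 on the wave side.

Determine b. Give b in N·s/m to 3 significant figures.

u + w = -13.6640;  u + w = √(2b)·v, so √(2b) = -13.6640/(-2.564) = 5.3292.
b = (√(2b))²/2 = 28.4000/2 = 14.2000.
(Check via u − w = 2F/√(2b): u − w = 9.4232, 2F/√(2b) = 9.4232.)

b = 14.2 N·s/m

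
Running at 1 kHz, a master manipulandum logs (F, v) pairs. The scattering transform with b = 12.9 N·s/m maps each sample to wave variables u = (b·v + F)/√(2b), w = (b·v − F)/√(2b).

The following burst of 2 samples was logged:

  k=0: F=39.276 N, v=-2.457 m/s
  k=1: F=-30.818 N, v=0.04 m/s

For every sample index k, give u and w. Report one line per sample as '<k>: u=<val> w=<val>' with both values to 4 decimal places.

0: u=1.4924 w=-13.9725
1: u=-5.9657 w=6.1689

k=0: b·v=12.9×(-2.457)=-31.6953; √(2b)=5.0794; u=(-31.6953+39.276)/5.0794=1.4924, w=(-31.6953−39.276)/5.0794=-13.9725
k=1: b·v=12.9×0.04=0.5160; √(2b)=5.0794; u=(0.5160+(-30.818))/5.0794=-5.9657, w=(0.5160−(-30.818))/5.0794=6.1689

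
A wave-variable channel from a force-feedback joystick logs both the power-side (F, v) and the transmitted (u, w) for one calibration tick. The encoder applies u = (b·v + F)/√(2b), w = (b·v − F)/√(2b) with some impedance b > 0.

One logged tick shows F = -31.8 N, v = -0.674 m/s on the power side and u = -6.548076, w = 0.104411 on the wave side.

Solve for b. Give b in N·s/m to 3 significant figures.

b = 45.7 N·s/m

u + w = -6.443665;  u + w = √(2b)·v, so √(2b) = -6.443665/(-0.674) = 9.560334.
b = (√(2b))²/2 = 91.399983/2 = 45.699991.
(Check via u − w = 2F/√(2b): u − w = -6.652487, 2F/√(2b) = -6.652487.)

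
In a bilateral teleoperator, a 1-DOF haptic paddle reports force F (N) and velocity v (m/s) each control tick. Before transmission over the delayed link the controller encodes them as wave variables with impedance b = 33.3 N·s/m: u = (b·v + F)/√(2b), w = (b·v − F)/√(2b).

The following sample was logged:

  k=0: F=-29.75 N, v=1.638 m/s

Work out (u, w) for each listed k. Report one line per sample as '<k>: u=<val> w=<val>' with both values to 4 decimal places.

0: u=3.0383 w=10.3292

k=0: b·v=33.3×1.638=54.5454; √(2b)=8.1609; u=(54.5454+(-29.75))/8.1609=3.0383, w=(54.5454−(-29.75))/8.1609=10.3292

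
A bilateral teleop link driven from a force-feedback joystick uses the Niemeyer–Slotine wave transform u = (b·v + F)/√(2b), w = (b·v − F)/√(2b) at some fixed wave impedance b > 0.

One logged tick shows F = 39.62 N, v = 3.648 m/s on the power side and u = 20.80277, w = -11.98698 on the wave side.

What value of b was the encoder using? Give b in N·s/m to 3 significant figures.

b = 2.92 N·s/m

u + w = 8.8158;  u + w = √(2b)·v, so √(2b) = 8.8158/3.648 = 2.4166.
b = (√(2b))²/2 = 5.8400/2 = 2.9200.
(Check via u − w = 2F/√(2b): u − w = 32.7897, 2F/√(2b) = 32.7897.)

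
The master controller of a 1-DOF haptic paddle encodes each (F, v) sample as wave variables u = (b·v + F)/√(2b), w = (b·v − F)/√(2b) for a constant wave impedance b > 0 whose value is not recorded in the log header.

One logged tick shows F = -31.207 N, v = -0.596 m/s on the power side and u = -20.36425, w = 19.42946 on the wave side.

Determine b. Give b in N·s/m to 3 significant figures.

b = 1.23 N·s/m

u + w = -0.9348;  u + w = √(2b)·v, so √(2b) = -0.9348/(-0.596) = 1.5684.
b = (√(2b))²/2 = 2.4600/2 = 1.2300.
(Check via u − w = 2F/√(2b): u − w = -39.7937, 2F/√(2b) = -39.7937.)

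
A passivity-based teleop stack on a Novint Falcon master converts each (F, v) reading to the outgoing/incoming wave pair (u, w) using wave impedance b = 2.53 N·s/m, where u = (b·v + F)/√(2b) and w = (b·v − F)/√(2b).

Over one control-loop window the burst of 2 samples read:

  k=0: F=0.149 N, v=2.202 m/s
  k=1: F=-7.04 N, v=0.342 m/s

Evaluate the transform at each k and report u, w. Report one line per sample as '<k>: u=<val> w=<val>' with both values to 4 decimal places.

0: u=2.5429 w=2.4104
1: u=-2.7450 w=3.5143

k=0: b·v=2.53×2.202=5.5711; √(2b)=2.2494; u=(5.5711+0.149)/2.2494=2.5429, w=(5.5711−0.149)/2.2494=2.4104
k=1: b·v=2.53×0.342=0.8653; √(2b)=2.2494; u=(0.8653+(-7.04))/2.2494=-2.7450, w=(0.8653−(-7.04))/2.2494=3.5143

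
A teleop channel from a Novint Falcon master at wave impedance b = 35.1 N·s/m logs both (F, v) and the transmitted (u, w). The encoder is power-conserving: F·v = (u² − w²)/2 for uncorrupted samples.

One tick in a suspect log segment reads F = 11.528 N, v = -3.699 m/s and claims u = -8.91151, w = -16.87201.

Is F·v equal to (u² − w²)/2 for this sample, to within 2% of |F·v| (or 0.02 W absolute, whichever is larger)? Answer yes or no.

F·v = 11.528×(-3.699) = -42.6421 W.
(u² − w²)/2 = (79.4150 − 284.6647)/2 = -102.6249 W.
|Δ| = 59.9828;  2% of max(1, |F·v|) = 0.8528.

no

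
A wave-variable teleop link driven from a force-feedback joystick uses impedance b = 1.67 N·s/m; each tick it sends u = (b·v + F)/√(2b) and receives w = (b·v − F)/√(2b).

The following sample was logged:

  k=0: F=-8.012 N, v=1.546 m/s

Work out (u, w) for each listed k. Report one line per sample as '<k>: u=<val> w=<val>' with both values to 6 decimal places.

k=0: b·v=1.67×1.546=2.581820; √(2b)=1.827567; u=(2.581820+(-8.012))/1.827567=-2.971262, w=(2.581820−(-8.012))/1.827567=5.796680

0: u=-2.971262 w=5.796680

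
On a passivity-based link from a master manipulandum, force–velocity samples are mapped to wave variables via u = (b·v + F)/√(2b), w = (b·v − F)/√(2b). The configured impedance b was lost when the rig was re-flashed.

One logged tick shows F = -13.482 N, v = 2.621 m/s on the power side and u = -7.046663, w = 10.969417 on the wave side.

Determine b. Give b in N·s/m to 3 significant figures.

b = 1.12 N·s/m

u + w = 3.922754;  u + w = √(2b)·v, so √(2b) = 3.922754/2.621 = 1.496663.
b = (√(2b))²/2 = 2.240000/2 = 1.120000.
(Check via u − w = 2F/√(2b): u − w = -18.016080, 2F/√(2b) = -18.016078.)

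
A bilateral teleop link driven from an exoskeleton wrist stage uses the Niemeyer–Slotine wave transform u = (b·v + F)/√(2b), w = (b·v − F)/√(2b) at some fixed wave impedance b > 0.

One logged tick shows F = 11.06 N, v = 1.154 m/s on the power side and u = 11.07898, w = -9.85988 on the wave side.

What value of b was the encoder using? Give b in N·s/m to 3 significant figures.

u + w = 1.2191;  u + w = √(2b)·v, so √(2b) = 1.2191/1.154 = 1.0564.
b = (√(2b))²/2 = 1.1160/2 = 0.5580.
(Check via u − w = 2F/√(2b): u − w = 20.9389, 2F/√(2b) = 20.9388.)

b = 0.558 N·s/m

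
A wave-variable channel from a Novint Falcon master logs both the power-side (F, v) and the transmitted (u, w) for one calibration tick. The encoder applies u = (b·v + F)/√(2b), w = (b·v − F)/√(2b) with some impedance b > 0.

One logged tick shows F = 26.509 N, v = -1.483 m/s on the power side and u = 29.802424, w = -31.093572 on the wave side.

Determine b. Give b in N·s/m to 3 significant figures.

b = 0.379 N·s/m

u + w = -1.291148;  u + w = √(2b)·v, so √(2b) = -1.291148/(-1.483) = 0.870633.
b = (√(2b))²/2 = 0.758001/2 = 0.379000.
(Check via u − w = 2F/√(2b): u − w = 60.895996, 2F/√(2b) = 60.895958.)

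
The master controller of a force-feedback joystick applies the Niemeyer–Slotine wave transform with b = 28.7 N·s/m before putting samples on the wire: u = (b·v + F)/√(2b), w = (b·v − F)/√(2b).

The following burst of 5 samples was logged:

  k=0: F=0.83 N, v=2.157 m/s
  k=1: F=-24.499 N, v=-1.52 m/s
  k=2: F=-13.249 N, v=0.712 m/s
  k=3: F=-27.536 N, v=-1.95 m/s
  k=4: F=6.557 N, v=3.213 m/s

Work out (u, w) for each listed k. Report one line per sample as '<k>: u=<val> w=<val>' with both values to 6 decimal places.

0: u=8.280569 w=8.061464
1: u=-8.991617 w=-2.524326
2: u=0.948408 w=4.445903
3: u=-11.021374 w=-3.752370
4: u=13.036756 w=11.305827

k=0: b·v=28.7×2.157=61.905900; √(2b)=7.576279; u=(61.905900+0.83)/7.576279=8.280569, w=(61.905900−0.83)/7.576279=8.061464
k=1: b·v=28.7×(-1.52)=-43.624000; √(2b)=7.576279; u=(-43.624000+(-24.499))/7.576279=-8.991617, w=(-43.624000−(-24.499))/7.576279=-2.524326
k=2: b·v=28.7×0.712=20.434400; √(2b)=7.576279; u=(20.434400+(-13.249))/7.576279=0.948408, w=(20.434400−(-13.249))/7.576279=4.445903
k=3: b·v=28.7×(-1.95)=-55.965000; √(2b)=7.576279; u=(-55.965000+(-27.536))/7.576279=-11.021374, w=(-55.965000−(-27.536))/7.576279=-3.752370
k=4: b·v=28.7×3.213=92.213100; √(2b)=7.576279; u=(92.213100+6.557)/7.576279=13.036756, w=(92.213100−6.557)/7.576279=11.305827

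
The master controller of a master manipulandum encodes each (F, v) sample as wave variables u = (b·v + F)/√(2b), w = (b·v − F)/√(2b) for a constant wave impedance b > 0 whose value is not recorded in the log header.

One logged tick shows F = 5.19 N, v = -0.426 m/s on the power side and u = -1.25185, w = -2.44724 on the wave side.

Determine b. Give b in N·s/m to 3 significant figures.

b = 37.7 N·s/m

u + w = -3.69909;  u + w = √(2b)·v, so √(2b) = -3.69909/(-0.426) = 8.68331.
b = (√(2b))²/2 = 75.39987/2 = 37.69994.
(Check via u − w = 2F/√(2b): u − w = 1.19539, 2F/√(2b) = 1.19540.)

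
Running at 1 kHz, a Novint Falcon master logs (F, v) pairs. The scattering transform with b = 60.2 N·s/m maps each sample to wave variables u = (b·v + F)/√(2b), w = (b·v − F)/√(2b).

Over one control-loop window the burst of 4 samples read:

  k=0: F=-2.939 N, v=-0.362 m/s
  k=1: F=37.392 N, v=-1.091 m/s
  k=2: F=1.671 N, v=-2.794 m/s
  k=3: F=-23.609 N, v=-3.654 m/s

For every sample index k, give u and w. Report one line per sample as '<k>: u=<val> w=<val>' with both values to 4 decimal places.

0: u=-2.2539 w=-1.7182
1: u=-2.5779 w=-9.3933
2: u=-15.1766 w=-15.4811
3: u=-22.1987 w=-17.8955

k=0: b·v=60.2×(-0.362)=-21.7924; √(2b)=10.9727; u=(-21.7924+(-2.939))/10.9727=-2.2539, w=(-21.7924−(-2.939))/10.9727=-1.7182
k=1: b·v=60.2×(-1.091)=-65.6782; √(2b)=10.9727; u=(-65.6782+37.392)/10.9727=-2.5779, w=(-65.6782−37.392)/10.9727=-9.3933
k=2: b·v=60.2×(-2.794)=-168.1988; √(2b)=10.9727; u=(-168.1988+1.671)/10.9727=-15.1766, w=(-168.1988−1.671)/10.9727=-15.4811
k=3: b·v=60.2×(-3.654)=-219.9708; √(2b)=10.9727; u=(-219.9708+(-23.609))/10.9727=-22.1987, w=(-219.9708−(-23.609))/10.9727=-17.8955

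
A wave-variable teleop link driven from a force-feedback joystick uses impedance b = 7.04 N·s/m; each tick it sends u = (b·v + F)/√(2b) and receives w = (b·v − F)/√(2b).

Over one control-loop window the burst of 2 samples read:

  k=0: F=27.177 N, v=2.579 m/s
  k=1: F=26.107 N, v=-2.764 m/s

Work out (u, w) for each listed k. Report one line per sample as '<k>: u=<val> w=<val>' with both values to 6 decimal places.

0: u=12.081328 w=-2.404062
1: u=1.771815 w=-12.143263

k=0: b·v=7.04×2.579=18.156160; √(2b)=3.752333; u=(18.156160+27.177)/3.752333=12.081328, w=(18.156160−27.177)/3.752333=-2.404062
k=1: b·v=7.04×(-2.764)=-19.458560; √(2b)=3.752333; u=(-19.458560+26.107)/3.752333=1.771815, w=(-19.458560−26.107)/3.752333=-12.143263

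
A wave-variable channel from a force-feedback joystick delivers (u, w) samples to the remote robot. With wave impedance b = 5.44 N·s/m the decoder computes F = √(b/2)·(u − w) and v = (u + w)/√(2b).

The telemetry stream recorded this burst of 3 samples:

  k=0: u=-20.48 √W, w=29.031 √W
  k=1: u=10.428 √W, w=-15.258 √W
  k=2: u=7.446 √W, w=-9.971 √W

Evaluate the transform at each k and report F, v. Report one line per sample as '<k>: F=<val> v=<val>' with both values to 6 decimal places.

k=0: u−w=-49.511000, u+w=8.551000; √(b/2)=1.649242, √(2b)=3.298485; F=1.649242×(-49.511)=-81.655633, v=8.551000/3.298485=2.592403
k=1: u−w=25.686000, u+w=-4.830000; √(b/2)=1.649242, √(2b)=3.298485; F=1.649242×25.686=42.362436, v=-4.830000/3.298485=-1.464309
k=2: u−w=17.417000, u+w=-2.525000; √(b/2)=1.649242, √(2b)=3.298485; F=1.649242×17.417=28.724852, v=-2.525000/3.298485=-0.765503

0: F=-81.655633 v=2.592403
1: F=42.362436 v=-1.464309
2: F=28.724852 v=-0.765503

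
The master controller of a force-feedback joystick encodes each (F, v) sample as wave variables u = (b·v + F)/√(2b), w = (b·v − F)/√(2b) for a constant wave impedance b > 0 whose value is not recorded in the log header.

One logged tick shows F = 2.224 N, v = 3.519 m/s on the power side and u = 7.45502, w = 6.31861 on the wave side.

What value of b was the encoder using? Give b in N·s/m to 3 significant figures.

u + w = 13.77363;  u + w = √(2b)·v, so √(2b) = 13.77363/3.519 = 3.91408.
b = (√(2b))²/2 = 15.31998/2 = 7.65999.
(Check via u − w = 2F/√(2b): u − w = 1.13641, 2F/√(2b) = 1.13641.)

b = 7.66 N·s/m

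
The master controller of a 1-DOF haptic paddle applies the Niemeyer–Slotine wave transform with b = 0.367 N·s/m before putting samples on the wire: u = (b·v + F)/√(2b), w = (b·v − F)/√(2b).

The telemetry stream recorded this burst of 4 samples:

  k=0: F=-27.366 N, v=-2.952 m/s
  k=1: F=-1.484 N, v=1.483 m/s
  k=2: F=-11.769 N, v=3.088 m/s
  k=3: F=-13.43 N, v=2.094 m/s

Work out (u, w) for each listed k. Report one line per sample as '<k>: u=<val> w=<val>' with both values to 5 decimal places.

0: u=-33.20663 w=30.67754
1: u=-1.09688 w=2.36742
2: u=-12.41418 w=15.05979
3: u=-14.77873 w=16.57274

k=0: b·v=0.367×(-2.952)=-1.08338; √(2b)=0.85674; u=(-1.08338+(-27.366))/0.85674=-33.20663, w=(-1.08338−(-27.366))/0.85674=30.67754
k=1: b·v=0.367×1.483=0.54426; √(2b)=0.85674; u=(0.54426+(-1.484))/0.85674=-1.09688, w=(0.54426−(-1.484))/0.85674=2.36742
k=2: b·v=0.367×3.088=1.13330; √(2b)=0.85674; u=(1.13330+(-11.769))/0.85674=-12.41418, w=(1.13330−(-11.769))/0.85674=15.05979
k=3: b·v=0.367×2.094=0.76850; √(2b)=0.85674; u=(0.76850+(-13.43))/0.85674=-14.77873, w=(0.76850−(-13.43))/0.85674=16.57274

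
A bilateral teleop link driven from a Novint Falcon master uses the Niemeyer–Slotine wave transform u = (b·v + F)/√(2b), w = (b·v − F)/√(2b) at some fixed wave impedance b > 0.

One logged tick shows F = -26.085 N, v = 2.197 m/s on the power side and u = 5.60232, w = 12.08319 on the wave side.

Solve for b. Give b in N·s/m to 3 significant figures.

u + w = 17.68551;  u + w = √(2b)·v, so √(2b) = 17.68551/2.197 = 8.04985.
b = (√(2b))²/2 = 64.80001/2 = 32.40000.
(Check via u − w = 2F/√(2b): u − w = -6.48087, 2F/√(2b) = -6.48087.)

b = 32.4 N·s/m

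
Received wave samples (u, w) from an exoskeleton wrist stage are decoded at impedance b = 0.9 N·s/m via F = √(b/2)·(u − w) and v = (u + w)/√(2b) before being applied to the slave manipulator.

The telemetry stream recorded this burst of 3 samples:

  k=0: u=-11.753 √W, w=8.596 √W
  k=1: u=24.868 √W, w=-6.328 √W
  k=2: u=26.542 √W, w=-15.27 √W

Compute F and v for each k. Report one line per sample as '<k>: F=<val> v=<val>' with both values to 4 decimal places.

0: F=-13.6505 v=-2.3531
1: F=20.9269 v=13.8189
2: F=28.0483 v=8.4017

k=0: u−w=-20.3490, u+w=-3.1570; √(b/2)=0.6708, √(2b)=1.3416; F=0.6708×(-20.349)=-13.6505, v=-3.1570/1.3416=-2.3531
k=1: u−w=31.1960, u+w=18.5400; √(b/2)=0.6708, √(2b)=1.3416; F=0.6708×31.196=20.9269, v=18.5400/1.3416=13.8189
k=2: u−w=41.8120, u+w=11.2720; √(b/2)=0.6708, √(2b)=1.3416; F=0.6708×41.812=28.0483, v=11.2720/1.3416=8.4017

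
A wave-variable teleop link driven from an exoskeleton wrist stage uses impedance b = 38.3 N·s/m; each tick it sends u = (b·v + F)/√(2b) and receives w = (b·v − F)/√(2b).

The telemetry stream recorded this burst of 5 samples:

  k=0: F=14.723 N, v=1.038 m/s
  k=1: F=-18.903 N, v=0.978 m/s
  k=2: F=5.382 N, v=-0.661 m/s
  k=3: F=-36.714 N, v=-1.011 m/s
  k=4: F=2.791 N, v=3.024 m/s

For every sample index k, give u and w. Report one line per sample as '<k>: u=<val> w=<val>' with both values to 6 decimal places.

0: u=6.224579 w=2.860145
1: u=2.119984 w=6.439612
2: u=-2.277648 w=-3.507518
3: u=-8.619067 w=-0.229350
4: u=13.552133 w=12.914346

k=0: b·v=38.3×1.038=39.755400; √(2b)=8.752143; u=(39.755400+14.723)/8.752143=6.224579, w=(39.755400−14.723)/8.752143=2.860145
k=1: b·v=38.3×0.978=37.457400; √(2b)=8.752143; u=(37.457400+(-18.903))/8.752143=2.119984, w=(37.457400−(-18.903))/8.752143=6.439612
k=2: b·v=38.3×(-0.661)=-25.316300; √(2b)=8.752143; u=(-25.316300+5.382)/8.752143=-2.277648, w=(-25.316300−5.382)/8.752143=-3.507518
k=3: b·v=38.3×(-1.011)=-38.721300; √(2b)=8.752143; u=(-38.721300+(-36.714))/8.752143=-8.619067, w=(-38.721300−(-36.714))/8.752143=-0.229350
k=4: b·v=38.3×3.024=115.819200; √(2b)=8.752143; u=(115.819200+2.791)/8.752143=13.552133, w=(115.819200−2.791)/8.752143=12.914346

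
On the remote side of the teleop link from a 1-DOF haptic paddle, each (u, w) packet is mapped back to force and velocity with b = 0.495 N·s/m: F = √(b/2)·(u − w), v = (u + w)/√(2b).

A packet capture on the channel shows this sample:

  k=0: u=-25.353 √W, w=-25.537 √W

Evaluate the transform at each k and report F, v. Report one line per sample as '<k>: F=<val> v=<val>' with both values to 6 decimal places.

k=0: u−w=0.184000, u+w=-50.890000; √(b/2)=0.497494, √(2b)=0.994987; F=0.497494×0.184=0.091539, v=-50.890000/0.994987=-51.146374

0: F=0.091539 v=-51.146374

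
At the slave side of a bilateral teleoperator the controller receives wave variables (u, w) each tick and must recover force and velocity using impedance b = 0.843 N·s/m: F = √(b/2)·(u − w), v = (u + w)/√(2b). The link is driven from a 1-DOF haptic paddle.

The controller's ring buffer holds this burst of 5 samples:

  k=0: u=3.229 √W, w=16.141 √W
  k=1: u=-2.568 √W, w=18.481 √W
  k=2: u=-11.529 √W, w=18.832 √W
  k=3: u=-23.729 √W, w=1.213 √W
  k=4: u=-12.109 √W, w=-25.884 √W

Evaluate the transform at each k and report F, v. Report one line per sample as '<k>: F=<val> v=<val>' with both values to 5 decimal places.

0: F=-8.38286 v=14.91766
1: F=-13.66565 v=12.25528
2: F=-19.71128 v=5.62435
3: F=-16.19310 v=-17.34053
4: F=8.94315 v=-29.26003

k=0: u−w=-12.91200, u+w=19.37000; √(b/2)=0.64923, √(2b)=1.29846; F=0.64923×(-12.912)=-8.38286, v=19.37000/1.29846=14.91766
k=1: u−w=-21.04900, u+w=15.91300; √(b/2)=0.64923, √(2b)=1.29846; F=0.64923×(-21.049)=-13.66565, v=15.91300/1.29846=12.25528
k=2: u−w=-30.36100, u+w=7.30300; √(b/2)=0.64923, √(2b)=1.29846; F=0.64923×(-30.361)=-19.71128, v=7.30300/1.29846=5.62435
k=3: u−w=-24.94200, u+w=-22.51600; √(b/2)=0.64923, √(2b)=1.29846; F=0.64923×(-24.942)=-16.19310, v=-22.51600/1.29846=-17.34053
k=4: u−w=13.77500, u+w=-37.99300; √(b/2)=0.64923, √(2b)=1.29846; F=0.64923×13.775=8.94315, v=-37.99300/1.29846=-29.26003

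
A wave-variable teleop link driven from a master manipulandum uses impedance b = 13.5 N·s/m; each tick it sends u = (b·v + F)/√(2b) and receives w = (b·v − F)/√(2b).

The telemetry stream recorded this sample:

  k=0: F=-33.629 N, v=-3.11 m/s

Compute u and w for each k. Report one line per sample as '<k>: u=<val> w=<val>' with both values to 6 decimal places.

k=0: b·v=13.5×(-3.11)=-41.985000; √(2b)=5.196152; u=(-41.985000+(-33.629))/5.196152=-14.551921, w=(-41.985000−(-33.629))/5.196152=-1.608113

0: u=-14.551921 w=-1.608113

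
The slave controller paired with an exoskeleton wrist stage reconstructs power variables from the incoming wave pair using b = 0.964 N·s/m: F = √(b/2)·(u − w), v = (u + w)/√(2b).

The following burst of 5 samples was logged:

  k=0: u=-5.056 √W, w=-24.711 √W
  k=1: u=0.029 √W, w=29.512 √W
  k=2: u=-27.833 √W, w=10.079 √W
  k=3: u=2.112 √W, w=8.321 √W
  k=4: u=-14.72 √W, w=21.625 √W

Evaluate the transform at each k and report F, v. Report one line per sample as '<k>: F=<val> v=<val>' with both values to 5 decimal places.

k=0: u−w=19.65500, u+w=-29.76700; √(b/2)=0.69426, √(2b)=1.38852; F=0.69426×19.655=13.64572, v=-29.76700/1.38852=-21.43787
k=1: u−w=-29.48300, u+w=29.54100; √(b/2)=0.69426, √(2b)=1.38852; F=0.69426×(-29.483)=-20.46893, v=29.54100/1.38852=21.27510
k=2: u−w=-37.91200, u+w=-17.75400; √(b/2)=0.69426, √(2b)=1.38852; F=0.69426×(-37.912)=-26.32087, v=-17.75400/1.38852=-12.78624
k=3: u−w=-6.20900, u+w=10.43300; √(b/2)=0.69426, √(2b)=1.38852; F=0.69426×(-6.209)=-4.31067, v=10.43300/1.38852=7.51373
k=4: u−w=-36.34500, u+w=6.90500; √(b/2)=0.69426, √(2b)=1.38852; F=0.69426×(-36.345)=-25.23296, v=6.90500/1.38852=4.97291

0: F=13.64572 v=-21.43787
1: F=-20.46893 v=21.27510
2: F=-26.32087 v=-12.78624
3: F=-4.31067 v=7.51373
4: F=-25.23296 v=4.97291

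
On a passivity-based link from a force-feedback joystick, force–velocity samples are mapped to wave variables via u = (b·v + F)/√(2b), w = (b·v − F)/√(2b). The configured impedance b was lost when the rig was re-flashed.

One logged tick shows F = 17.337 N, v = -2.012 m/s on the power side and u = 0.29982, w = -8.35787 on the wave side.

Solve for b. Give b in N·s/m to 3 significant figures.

u + w = -8.0580;  u + w = √(2b)·v, so √(2b) = -8.0580/(-2.012) = 4.0050.
b = (√(2b))²/2 = 16.0400/2 = 8.0200.
(Check via u − w = 2F/√(2b): u − w = 8.6577, 2F/√(2b) = 8.6577.)

b = 8.02 N·s/m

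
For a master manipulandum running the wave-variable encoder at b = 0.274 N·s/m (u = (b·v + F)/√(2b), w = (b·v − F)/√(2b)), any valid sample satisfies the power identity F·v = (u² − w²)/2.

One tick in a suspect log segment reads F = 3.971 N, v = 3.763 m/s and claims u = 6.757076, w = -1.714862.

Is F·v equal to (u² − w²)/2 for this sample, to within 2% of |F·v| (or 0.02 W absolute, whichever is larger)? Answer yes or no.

F·v = 3.971×3.763 = 14.942873 W.
(u² − w²)/2 = (45.658076 − 2.940752)/2 = 21.358662 W.
|Δ| = 6.415789;  2% of max(1, |F·v|) = 0.298857.

no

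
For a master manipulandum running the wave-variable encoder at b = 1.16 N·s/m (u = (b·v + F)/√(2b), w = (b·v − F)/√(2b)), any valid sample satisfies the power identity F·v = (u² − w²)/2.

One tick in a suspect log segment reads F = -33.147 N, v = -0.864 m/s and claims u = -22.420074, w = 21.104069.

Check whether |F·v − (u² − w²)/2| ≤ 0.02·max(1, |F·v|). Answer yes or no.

yes

F·v = (-33.147)×(-0.864) = 28.639008 W.
(u² − w²)/2 = (502.659718 − 445.381728)/2 = 28.638995 W.
|Δ| = 0.000013;  2% of max(1, |F·v|) = 0.572780.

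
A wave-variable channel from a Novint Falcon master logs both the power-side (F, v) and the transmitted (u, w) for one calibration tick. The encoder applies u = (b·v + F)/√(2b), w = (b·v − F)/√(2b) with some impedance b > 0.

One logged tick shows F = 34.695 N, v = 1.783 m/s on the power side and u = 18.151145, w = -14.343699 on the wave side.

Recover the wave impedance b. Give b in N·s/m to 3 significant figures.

b = 2.28 N·s/m

u + w = 3.807446;  u + w = √(2b)·v, so √(2b) = 3.807446/1.783 = 2.135416.
b = (√(2b))²/2 = 4.560000/2 = 2.280000.
(Check via u − w = 2F/√(2b): u − w = 32.494844, 2F/√(2b) = 32.494846.)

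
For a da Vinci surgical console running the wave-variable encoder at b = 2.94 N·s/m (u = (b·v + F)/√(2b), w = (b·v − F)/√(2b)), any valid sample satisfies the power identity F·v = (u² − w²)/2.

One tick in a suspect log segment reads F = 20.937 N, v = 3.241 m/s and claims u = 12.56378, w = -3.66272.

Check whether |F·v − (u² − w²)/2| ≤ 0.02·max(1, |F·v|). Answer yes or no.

F·v = 20.937×3.241 = 67.8568 W.
(u² − w²)/2 = (157.8486 − 13.4155)/2 = 72.2165 W.
|Δ| = 4.3597;  2% of max(1, |F·v|) = 1.3571.

no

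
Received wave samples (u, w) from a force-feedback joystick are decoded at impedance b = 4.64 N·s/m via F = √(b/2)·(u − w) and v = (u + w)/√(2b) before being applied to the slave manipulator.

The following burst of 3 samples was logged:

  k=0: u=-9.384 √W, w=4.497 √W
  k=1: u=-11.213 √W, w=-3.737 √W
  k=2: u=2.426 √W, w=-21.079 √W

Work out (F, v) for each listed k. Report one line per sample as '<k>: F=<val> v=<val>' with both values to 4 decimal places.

k=0: u−w=-13.8810, u+w=-4.8870; √(b/2)=1.5232, √(2b)=3.0463; F=1.5232×(-13.881)=-21.1429, v=-4.8870/3.0463=-1.6042
k=1: u−w=-7.4760, u+w=-14.9500; √(b/2)=1.5232, √(2b)=3.0463; F=1.5232×(-7.476)=-11.3871, v=-14.9500/3.0463=-4.9076
k=2: u−w=23.5050, u+w=-18.6530; √(b/2)=1.5232, √(2b)=3.0463; F=1.5232×23.505=35.8017, v=-18.6530/3.0463=-6.1231

0: F=-21.1429 v=-1.6042
1: F=-11.3871 v=-4.9076
2: F=35.8017 v=-6.1231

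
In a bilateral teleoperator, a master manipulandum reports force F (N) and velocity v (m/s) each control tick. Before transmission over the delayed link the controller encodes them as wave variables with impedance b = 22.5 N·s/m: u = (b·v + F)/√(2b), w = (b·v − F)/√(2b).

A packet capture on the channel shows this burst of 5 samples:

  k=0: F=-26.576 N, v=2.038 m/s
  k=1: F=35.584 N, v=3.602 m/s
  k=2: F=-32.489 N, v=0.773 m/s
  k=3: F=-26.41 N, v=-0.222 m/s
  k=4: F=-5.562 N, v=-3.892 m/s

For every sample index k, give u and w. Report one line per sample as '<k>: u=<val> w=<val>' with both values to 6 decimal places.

k=0: b·v=22.5×2.038=45.855000; √(2b)=6.708204; u=(45.855000+(-26.576))/6.708204=2.873944, w=(45.855000−(-26.576))/6.708204=10.797376
k=1: b·v=22.5×3.602=81.045000; √(2b)=6.708204; u=(81.045000+35.584)/6.708204=17.386025, w=(81.045000−35.584)/6.708204=6.776926
k=2: b·v=22.5×0.773=17.392500; √(2b)=6.708204; u=(17.392500+(-32.489))/6.708204=-2.250453, w=(17.392500−(-32.489))/6.708204=7.435895
k=3: b·v=22.5×(-0.222)=-4.995000; √(2b)=6.708204; u=(-4.995000+(-26.41))/6.708204=-4.681581, w=(-4.995000−(-26.41))/6.708204=3.192360
k=4: b·v=22.5×(-3.892)=-87.570000; √(2b)=6.708204; u=(-87.570000+(-5.562))/6.708204=-13.883299, w=(-87.570000−(-5.562))/6.708204=-12.225031

0: u=2.873944 w=10.797376
1: u=17.386025 w=6.776926
2: u=-2.250453 w=7.435895
3: u=-4.681581 w=3.192360
4: u=-13.883299 w=-12.225031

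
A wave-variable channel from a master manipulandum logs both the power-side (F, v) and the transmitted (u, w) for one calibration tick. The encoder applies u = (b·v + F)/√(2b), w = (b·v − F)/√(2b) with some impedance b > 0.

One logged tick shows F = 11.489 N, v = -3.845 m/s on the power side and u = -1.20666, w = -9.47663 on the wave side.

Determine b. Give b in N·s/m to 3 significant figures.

b = 3.86 N·s/m

u + w = -10.68329;  u + w = √(2b)·v, so √(2b) = -10.68329/(-3.845) = 2.77849.
b = (√(2b))²/2 = 7.72000/2 = 3.86000.
(Check via u − w = 2F/√(2b): u − w = 8.26997, 2F/√(2b) = 8.26996.)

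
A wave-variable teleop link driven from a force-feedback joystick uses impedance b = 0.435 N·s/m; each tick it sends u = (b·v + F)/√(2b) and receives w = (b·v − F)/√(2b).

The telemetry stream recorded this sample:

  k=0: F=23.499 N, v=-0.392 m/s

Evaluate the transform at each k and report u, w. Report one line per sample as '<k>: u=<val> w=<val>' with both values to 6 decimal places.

k=0: b·v=0.435×(-0.392)=-0.170520; √(2b)=0.932738; u=(-0.170520+23.499)/0.932738=25.010756, w=(-0.170520−23.499)/0.932738=-25.376389

0: u=25.010756 w=-25.376389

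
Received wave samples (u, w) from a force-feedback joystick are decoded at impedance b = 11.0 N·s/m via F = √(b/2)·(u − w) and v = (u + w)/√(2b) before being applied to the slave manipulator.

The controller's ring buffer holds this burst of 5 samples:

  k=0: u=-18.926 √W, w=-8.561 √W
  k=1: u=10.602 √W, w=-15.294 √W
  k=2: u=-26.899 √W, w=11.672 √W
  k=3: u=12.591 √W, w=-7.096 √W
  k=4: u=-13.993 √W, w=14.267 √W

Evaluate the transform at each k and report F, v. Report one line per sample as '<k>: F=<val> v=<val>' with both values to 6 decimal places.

0: F=-24.308080 v=-5.860248
1: F=60.731503 v=-1.000338
2: F=-90.457013 v=-3.246407
3: F=46.170108 v=1.171538
4: F=-66.275575 v=0.058417

k=0: u−w=-10.365000, u+w=-27.487000; √(b/2)=2.345208, √(2b)=4.690416; F=2.345208×(-10.365)=-24.308080, v=-27.487000/4.690416=-5.860248
k=1: u−w=25.896000, u+w=-4.692000; √(b/2)=2.345208, √(2b)=4.690416; F=2.345208×25.896=60.731503, v=-4.692000/4.690416=-1.000338
k=2: u−w=-38.571000, u+w=-15.227000; √(b/2)=2.345208, √(2b)=4.690416; F=2.345208×(-38.571)=-90.457013, v=-15.227000/4.690416=-3.246407
k=3: u−w=19.687000, u+w=5.495000; √(b/2)=2.345208, √(2b)=4.690416; F=2.345208×19.687=46.170108, v=5.495000/4.690416=1.171538
k=4: u−w=-28.260000, u+w=0.274000; √(b/2)=2.345208, √(2b)=4.690416; F=2.345208×(-28.26)=-66.275575, v=0.274000/4.690416=0.058417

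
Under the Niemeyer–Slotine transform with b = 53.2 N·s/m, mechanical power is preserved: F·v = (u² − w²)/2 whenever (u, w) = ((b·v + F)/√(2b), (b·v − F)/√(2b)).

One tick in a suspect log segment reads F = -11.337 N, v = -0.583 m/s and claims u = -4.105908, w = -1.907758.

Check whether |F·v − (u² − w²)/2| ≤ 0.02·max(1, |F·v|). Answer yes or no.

yes

F·v = (-11.337)×(-0.583) = 6.609471 W.
(u² − w²)/2 = (16.858481 − 3.639541)/2 = 6.609470 W.
|Δ| = 0.000001;  2% of max(1, |F·v|) = 0.132189.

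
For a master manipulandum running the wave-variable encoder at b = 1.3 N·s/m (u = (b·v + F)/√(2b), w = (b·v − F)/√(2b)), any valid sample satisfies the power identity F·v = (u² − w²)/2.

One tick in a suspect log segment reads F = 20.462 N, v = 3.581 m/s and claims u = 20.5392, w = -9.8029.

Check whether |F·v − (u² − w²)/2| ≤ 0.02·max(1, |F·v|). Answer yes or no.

F·v = 20.462×3.581 = 73.27442 W.
(u² − w²)/2 = (421.85874 − 96.09685)/2 = 162.88094 W.
|Δ| = 89.60652;  2% of max(1, |F·v|) = 1.46549.

no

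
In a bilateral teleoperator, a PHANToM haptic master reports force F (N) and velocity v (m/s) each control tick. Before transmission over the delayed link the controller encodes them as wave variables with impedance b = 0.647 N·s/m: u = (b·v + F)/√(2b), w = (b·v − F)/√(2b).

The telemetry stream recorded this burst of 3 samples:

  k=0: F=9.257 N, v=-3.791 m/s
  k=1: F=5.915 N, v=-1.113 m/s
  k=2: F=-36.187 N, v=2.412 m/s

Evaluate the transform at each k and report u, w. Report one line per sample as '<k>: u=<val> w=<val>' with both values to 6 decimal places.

0: u=5.981518 w=-10.293937
1: u=4.566770 w=-5.832853
2: u=-30.439720 w=33.183470

k=0: b·v=0.647×(-3.791)=-2.452777; √(2b)=1.137541; u=(-2.452777+9.257)/1.137541=5.981518, w=(-2.452777−9.257)/1.137541=-10.293937
k=1: b·v=0.647×(-1.113)=-0.720111; √(2b)=1.137541; u=(-0.720111+5.915)/1.137541=4.566770, w=(-0.720111−5.915)/1.137541=-5.832853
k=2: b·v=0.647×2.412=1.560564; √(2b)=1.137541; u=(1.560564+(-36.187))/1.137541=-30.439720, w=(1.560564−(-36.187))/1.137541=33.183470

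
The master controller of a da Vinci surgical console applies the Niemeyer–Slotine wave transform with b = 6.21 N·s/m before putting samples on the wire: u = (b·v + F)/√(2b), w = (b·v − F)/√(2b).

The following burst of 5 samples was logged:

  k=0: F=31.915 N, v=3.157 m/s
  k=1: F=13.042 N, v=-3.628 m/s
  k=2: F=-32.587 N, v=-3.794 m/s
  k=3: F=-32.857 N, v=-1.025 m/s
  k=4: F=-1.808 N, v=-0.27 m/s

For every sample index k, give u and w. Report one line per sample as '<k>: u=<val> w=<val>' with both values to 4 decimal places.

k=0: b·v=6.21×3.157=19.6050; √(2b)=3.5242; u=(19.6050+31.915)/3.5242=14.6189, w=(19.6050−31.915)/3.5242=-3.4930
k=1: b·v=6.21×(-3.628)=-22.5299; √(2b)=3.5242; u=(-22.5299+13.042)/3.5242=-2.6922, w=(-22.5299−13.042)/3.5242=-10.0936
k=2: b·v=6.21×(-3.794)=-23.5607; √(2b)=3.5242; u=(-23.5607+(-32.587))/3.5242=-15.9320, w=(-23.5607−(-32.587))/3.5242=2.5612
k=3: b·v=6.21×(-1.025)=-6.3652; √(2b)=3.5242; u=(-6.3652+(-32.857))/3.5242=-11.1294, w=(-6.3652−(-32.857))/3.5242=7.5171
k=4: b·v=6.21×(-0.27)=-1.6767; √(2b)=3.5242; u=(-1.6767+(-1.808))/3.5242=-0.9888, w=(-1.6767−(-1.808))/3.5242=0.0373

0: u=14.6189 w=-3.4930
1: u=-2.6922 w=-10.0936
2: u=-15.9320 w=2.5612
3: u=-11.1294 w=7.5171
4: u=-0.9888 w=0.0373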